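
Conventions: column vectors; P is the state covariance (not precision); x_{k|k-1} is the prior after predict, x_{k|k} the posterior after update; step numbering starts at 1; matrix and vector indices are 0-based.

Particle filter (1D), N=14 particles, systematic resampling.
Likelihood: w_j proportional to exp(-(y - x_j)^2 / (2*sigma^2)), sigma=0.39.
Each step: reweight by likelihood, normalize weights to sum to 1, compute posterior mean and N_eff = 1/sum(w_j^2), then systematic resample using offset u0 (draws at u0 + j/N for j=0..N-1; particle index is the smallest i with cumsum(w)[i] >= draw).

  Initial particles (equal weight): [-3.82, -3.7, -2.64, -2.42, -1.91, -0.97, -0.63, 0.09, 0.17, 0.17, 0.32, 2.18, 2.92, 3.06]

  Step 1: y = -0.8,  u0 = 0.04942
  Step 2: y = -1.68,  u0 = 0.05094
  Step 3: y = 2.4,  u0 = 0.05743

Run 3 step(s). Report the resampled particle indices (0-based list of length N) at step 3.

step 1: w=[0.0000, 0.0000, 0.0000, 0.0001, 0.0086, 0.4508, 0.4508, 0.0367, 0.0225, 0.0225, 0.0080, 0.0000, 0.0000, 0.0000]  mean=-0.7245  Neff=2.4454  idx=[5, 5, 5, 5, 5, 5, 6, 6, 6, 6, 6, 6, 6, 9]
step 2: w=[0.1433, 0.1433, 0.1433, 0.1433, 0.1433, 0.1433, 0.0200, 0.0200, 0.0200, 0.0200, 0.0200, 0.0200, 0.0200, 0.0000]  mean=-0.9223  Neff=7.9368  idx=[0, 0, 1, 1, 2, 2, 3, 3, 4, 4, 5, 5, 8, 11]
step 3: w=[0.0004, 0.0004, 0.0004, 0.0004, 0.0004, 0.0004, 0.0004, 0.0004, 0.0004, 0.0004, 0.0004, 0.0004, 0.4977, 0.4977]  mean=-0.6316  Neff=2.0188  idx=[12, 12, 12, 12, 12, 12, 12, 13, 13, 13, 13, 13, 13, 13]

resampled_idx = [12, 12, 12, 12, 12, 12, 12, 13, 13, 13, 13, 13, 13, 13]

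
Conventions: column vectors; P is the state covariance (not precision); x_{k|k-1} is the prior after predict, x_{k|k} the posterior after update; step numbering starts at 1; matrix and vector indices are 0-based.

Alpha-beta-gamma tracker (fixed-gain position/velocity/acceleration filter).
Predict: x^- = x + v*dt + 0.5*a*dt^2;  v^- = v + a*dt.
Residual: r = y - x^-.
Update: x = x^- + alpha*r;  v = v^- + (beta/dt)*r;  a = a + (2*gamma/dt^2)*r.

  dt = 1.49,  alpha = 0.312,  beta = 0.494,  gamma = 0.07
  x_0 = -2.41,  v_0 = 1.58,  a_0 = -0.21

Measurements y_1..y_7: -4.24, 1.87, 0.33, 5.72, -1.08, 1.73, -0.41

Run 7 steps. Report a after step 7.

step 1: x_pred=-0.2889  r=-3.9511  x^+=-1.5217  v^+=-0.0429  a^+=-0.4592
step 2: x_pred=-2.0952  r=3.9652  x^+=-0.8581  v^+=0.5876  a^+=-0.2091
step 3: x_pred=-0.2146  r=0.5446  x^+=-0.0447  v^+=0.4566  a^+=-0.1748
step 4: x_pred=0.4417  r=5.2783  x^+=2.0885  v^+=1.9462  a^+=0.1581
step 5: x_pred=5.1638  r=-6.2438  x^+=3.2158  v^+=0.1116  a^+=-0.2357
step 6: x_pred=3.1205  r=-1.3905  x^+=2.6867  v^+=-0.7005  a^+=-0.3233
step 7: x_pred=1.2840  r=-1.6940  x^+=0.7555  v^+=-1.7439  a^+=-0.4302

a_post = -0.4302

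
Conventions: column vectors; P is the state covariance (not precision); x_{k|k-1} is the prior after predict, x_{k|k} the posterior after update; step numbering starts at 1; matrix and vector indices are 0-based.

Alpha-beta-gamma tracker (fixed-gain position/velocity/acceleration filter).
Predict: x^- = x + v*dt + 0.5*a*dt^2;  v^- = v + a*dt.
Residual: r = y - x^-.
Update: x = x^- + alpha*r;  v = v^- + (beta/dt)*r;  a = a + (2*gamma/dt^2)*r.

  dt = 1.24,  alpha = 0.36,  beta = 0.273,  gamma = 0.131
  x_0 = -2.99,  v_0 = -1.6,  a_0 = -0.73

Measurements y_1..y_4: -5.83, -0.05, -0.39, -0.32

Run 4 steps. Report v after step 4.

step 1: x_pred=-5.5352  r=-0.2948  x^+=-5.6413  v^+=-2.5701  a^+=-0.7802
step 2: x_pred=-9.4281  r=9.3781  x^+=-6.0520  v^+=-1.4729  a^+=0.8178
step 3: x_pred=-7.2497  r=6.8597  x^+=-4.7802  v^+=1.0514  a^+=1.9866
step 4: x_pred=-1.9492  r=1.6292  x^+=-1.3627  v^+=3.8735  a^+=2.2642

v_post = 3.8735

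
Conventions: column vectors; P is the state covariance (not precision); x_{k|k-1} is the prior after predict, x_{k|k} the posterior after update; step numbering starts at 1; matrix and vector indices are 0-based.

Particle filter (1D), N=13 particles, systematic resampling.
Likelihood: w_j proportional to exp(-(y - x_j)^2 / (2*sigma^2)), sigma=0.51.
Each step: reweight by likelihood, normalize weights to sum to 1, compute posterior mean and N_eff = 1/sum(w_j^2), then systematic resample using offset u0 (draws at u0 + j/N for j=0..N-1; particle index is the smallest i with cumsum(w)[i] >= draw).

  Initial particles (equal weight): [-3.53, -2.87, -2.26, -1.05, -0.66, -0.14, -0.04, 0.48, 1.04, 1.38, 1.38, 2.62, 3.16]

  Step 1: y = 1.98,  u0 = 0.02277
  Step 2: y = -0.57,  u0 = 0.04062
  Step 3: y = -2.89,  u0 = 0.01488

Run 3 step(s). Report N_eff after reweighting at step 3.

N_eff = 10.0282

step 1: w=[0.0000, 0.0000, 0.0000, 0.0000, 0.0000, 0.0001, 0.0002, 0.0077, 0.1063, 0.2907, 0.2907, 0.2643, 0.0400]  mean=1.7353  Neff=3.9706  idx=[8, 8, 9, 9, 9, 10, 10, 10, 10, 11, 11, 11, 11]
step 2: w=[0.3727, 0.3727, 0.0364, 0.0364, 0.0364, 0.0364, 0.0364, 0.0364, 0.0364, 0.0000, 0.0000, 0.0000, 0.0000]  mean=1.1266  Neff=3.4838  idx=[0, 0, 0, 0, 0, 1, 1, 1, 1, 1, 3, 5, 8]
step 3: w=[0.0999, 0.0999, 0.0999, 0.0999, 0.0999, 0.0999, 0.0999, 0.0999, 0.0999, 0.0999, 0.0005, 0.0005, 0.0005]  mean=1.0405  Neff=10.0282  idx=[0, 0, 1, 2, 3, 4, 4, 5, 6, 7, 7, 8, 9]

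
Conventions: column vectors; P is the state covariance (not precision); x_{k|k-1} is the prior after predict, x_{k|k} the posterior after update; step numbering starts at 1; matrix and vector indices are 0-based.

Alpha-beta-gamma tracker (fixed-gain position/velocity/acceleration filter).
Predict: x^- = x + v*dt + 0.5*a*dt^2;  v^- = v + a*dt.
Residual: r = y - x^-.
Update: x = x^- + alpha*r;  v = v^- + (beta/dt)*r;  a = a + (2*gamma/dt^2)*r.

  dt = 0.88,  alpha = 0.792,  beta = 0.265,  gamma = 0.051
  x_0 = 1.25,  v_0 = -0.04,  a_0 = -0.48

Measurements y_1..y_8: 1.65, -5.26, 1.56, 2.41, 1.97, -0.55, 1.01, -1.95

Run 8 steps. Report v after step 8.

v_post = -0.6232

step 1: x_pred=1.0289  r=0.6211  x^+=1.5208  v^+=-0.2754  a^+=-0.3982
step 2: x_pred=1.1243  r=-6.3843  x^+=-3.9321  v^+=-2.5483  a^+=-1.2391
step 3: x_pred=-6.6544  r=8.2144  x^+=-0.1486  v^+=-1.1651  a^+=-0.1571
step 4: x_pred=-1.2347  r=3.6447  x^+=1.6519  v^+=-0.2058  a^+=0.3229
step 5: x_pred=1.5958  r=0.3742  x^+=1.8922  v^+=0.1910  a^+=0.3722
step 6: x_pred=2.2044  r=-2.7544  x^+=0.0229  v^+=-0.3109  a^+=0.0094
step 7: x_pred=-0.2470  r=1.2570  x^+=0.7485  v^+=0.0759  a^+=0.1750
step 8: x_pred=0.8831  r=-2.8331  x^+=-1.3607  v^+=-0.6232  a^+=-0.1982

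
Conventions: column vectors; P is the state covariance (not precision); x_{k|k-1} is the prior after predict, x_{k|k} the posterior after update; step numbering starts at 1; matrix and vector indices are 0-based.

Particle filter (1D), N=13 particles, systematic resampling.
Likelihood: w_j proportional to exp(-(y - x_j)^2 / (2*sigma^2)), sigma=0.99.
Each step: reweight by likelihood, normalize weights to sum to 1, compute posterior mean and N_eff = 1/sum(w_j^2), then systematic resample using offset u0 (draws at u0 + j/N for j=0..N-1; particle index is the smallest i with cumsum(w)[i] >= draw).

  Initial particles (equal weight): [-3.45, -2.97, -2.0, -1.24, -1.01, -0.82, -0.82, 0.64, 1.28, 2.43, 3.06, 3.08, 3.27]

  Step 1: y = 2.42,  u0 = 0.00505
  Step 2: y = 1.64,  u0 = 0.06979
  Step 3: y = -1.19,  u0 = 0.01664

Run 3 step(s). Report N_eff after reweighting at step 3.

N_eff = 2.6427

step 1: w=[0.0000, 0.0000, 0.0000, 0.0003, 0.0006, 0.0012, 0.0012, 0.0493, 0.1278, 0.2481, 0.2013, 0.1987, 0.1716]  mean=2.5841  Neff=5.2700  idx=[7, 8, 8, 9, 9, 9, 10, 10, 10, 11, 11, 12, 12]
step 2: w=[0.0866, 0.1349, 0.1349, 0.1048, 0.1048, 0.1048, 0.0515, 0.0515, 0.0515, 0.0501, 0.0501, 0.0372, 0.0372]  mean=2.1896  Neff=10.7963  idx=[0, 1, 2, 2, 3, 3, 4, 5, 6, 7, 9, 10, 12]
step 3: w=[0.5660, 0.1390, 0.1390, 0.1390, 0.0039, 0.0039, 0.0039, 0.0039, 0.0003, 0.0003, 0.0003, 0.0003, 0.0001]  mean=0.9381  Neff=2.6427  idx=[0, 0, 0, 0, 0, 0, 0, 0, 1, 2, 2, 3, 3]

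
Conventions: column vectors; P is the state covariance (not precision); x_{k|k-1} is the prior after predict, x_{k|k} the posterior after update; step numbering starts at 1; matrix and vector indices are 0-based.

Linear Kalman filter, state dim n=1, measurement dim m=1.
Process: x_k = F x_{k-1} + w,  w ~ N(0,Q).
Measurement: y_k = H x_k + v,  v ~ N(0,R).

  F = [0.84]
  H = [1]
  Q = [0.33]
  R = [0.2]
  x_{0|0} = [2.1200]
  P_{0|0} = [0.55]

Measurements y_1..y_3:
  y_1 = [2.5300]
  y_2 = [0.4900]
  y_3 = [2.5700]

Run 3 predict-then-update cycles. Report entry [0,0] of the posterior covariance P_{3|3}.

P_post[0,0] = 0.1362

step 1: x^-=[1.7808]  P^-=[0.7181]  S=[0.9181]  K=[0.7822]  nu=[0.7492]  x^+=[2.3668]  P^+=[0.1564]
step 2: x^-=[1.9881]  P^-=[0.4404]  S=[0.6404]  K=[0.6877]  nu=[-1.4981]  x^+=[0.9579]  P^+=[0.1375]
step 3: x^-=[0.8046]  P^-=[0.4270]  S=[0.6270]  K=[0.6810]  nu=[1.7654]  x^+=[2.0069]  P^+=[0.1362]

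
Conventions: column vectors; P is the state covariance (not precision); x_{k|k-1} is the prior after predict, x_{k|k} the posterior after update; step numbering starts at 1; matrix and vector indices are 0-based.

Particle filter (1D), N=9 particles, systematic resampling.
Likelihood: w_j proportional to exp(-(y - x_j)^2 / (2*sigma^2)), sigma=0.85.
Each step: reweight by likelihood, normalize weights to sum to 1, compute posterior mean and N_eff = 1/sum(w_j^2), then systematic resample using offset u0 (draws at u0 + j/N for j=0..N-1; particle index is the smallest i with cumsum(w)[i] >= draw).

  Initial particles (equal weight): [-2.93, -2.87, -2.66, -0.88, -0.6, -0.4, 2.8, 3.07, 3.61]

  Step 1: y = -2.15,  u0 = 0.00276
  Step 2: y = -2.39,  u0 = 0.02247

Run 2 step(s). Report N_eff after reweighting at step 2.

step 1: w=[0.2321, 0.2471, 0.2954, 0.1158, 0.0671, 0.0425, 0.0000, 0.0000, 0.0000]  mean=-2.3342  Neff=4.5062  idx=[0, 0, 0, 1, 1, 2, 2, 3, 4]
step 2: w=[0.1282, 0.1282, 0.1282, 0.1338, 0.1338, 0.1492, 0.1492, 0.0324, 0.0171]  mean=-2.7272  Neff=7.6364  idx=[0, 1, 1, 2, 3, 4, 5, 5, 6]

N_eff = 7.6364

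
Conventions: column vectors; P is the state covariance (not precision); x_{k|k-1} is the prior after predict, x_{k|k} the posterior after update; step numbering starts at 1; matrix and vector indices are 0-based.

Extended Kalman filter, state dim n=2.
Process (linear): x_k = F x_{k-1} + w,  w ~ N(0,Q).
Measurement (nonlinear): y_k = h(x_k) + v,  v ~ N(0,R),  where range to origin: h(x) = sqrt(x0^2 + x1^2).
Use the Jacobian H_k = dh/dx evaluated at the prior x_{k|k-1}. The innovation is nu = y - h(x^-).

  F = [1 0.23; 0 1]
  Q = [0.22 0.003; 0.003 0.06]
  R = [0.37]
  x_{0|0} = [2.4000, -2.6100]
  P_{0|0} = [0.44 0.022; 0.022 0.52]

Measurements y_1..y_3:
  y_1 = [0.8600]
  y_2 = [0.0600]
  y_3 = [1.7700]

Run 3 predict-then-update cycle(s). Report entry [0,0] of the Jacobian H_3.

H_jac[0,0] = 0.3543

step 1: x^-=[1.7997, -2.6100]  P^-=[0.6976 0.1446; 0.1446 0.5800]  H_jac=[0.5677 -0.8233]  S=[0.8528]  K=[0.3248; -0.4637]  nu=[-2.3103]  x^+=[1.0493, -1.5387]  P^+=[0.6077 0.2730; 0.2730 0.3967]
step 2: x^-=[0.6954, -1.5387]  P^-=[0.9742 0.3673; 0.3673 0.4567]  H_jac=[0.4118 -0.9113]  S=[0.6388]  K=[0.1042; -0.4147]  nu=[-1.6286]  x^+=[0.5258, -0.8634]  P^+=[0.9673 0.3949; 0.3949 0.3468]
step 3: x^-=[0.3272, -0.8634]  P^-=[1.3873 0.4776; 0.4776 0.4068]  H_jac=[0.3543 -0.9351]  S=[0.5834]  K=[0.0771; -0.3620]  nu=[0.8467]  x^+=[0.3924, -1.1699]  P^+=[1.3838 0.4939; 0.4939 0.3304]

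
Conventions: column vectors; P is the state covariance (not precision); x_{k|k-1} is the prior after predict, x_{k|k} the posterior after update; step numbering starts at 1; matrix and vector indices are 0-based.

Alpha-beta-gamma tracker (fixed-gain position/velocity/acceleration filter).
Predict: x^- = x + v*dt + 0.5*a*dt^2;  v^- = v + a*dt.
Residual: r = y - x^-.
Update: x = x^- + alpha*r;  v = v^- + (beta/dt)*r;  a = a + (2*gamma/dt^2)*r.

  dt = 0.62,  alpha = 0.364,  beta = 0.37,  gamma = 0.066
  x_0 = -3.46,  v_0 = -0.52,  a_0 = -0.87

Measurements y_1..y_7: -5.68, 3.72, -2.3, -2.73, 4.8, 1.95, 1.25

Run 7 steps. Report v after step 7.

v_post = 0.6843

step 1: x_pred=-3.9496  r=-1.7304  x^+=-4.5795  v^+=-2.0920  a^+=-1.4642
step 2: x_pred=-6.1580  r=9.8780  x^+=-2.5624  v^+=2.8951  a^+=1.9278
step 3: x_pred=-0.3969  r=-1.9031  x^+=-1.0896  v^+=2.9546  a^+=1.2743
step 4: x_pred=0.9871  r=-3.7171  x^+=-0.3659  v^+=1.5264  a^+=-0.0021
step 5: x_pred=0.5800  r=4.2200  x^+=2.1161  v^+=4.0434  a^+=1.4470
step 6: x_pred=4.9011  r=-2.9511  x^+=3.8269  v^+=3.1794  a^+=0.4336
step 7: x_pred=5.8815  r=-4.6315  x^+=4.1956  v^+=0.6843  a^+=-1.1568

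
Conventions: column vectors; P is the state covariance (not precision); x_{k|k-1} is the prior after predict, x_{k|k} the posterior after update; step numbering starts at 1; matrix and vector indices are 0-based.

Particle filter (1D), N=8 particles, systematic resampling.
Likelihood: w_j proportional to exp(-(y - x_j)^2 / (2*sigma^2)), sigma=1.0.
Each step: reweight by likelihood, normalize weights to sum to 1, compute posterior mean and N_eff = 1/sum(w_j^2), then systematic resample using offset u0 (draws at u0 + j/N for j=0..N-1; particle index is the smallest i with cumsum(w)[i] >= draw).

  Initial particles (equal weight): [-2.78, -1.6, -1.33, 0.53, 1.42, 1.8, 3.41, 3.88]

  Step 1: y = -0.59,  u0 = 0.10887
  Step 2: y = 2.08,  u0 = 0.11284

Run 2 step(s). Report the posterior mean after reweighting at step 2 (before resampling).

post_mean = 1.2919

step 1: w=[0.0418, 0.2759, 0.3494, 0.2454, 0.0609, 0.0264, 0.0002, 0.0000]  mean=-0.7575  Neff=3.7796  idx=[1, 1, 2, 2, 2, 3, 3, 5]
step 2: w=[0.0007, 0.0007, 0.0019, 0.0019, 0.0019, 0.1911, 0.1911, 0.6107]  mean=1.2919  Neff=2.2421  idx=[5, 6, 6, 7, 7, 7, 7, 7]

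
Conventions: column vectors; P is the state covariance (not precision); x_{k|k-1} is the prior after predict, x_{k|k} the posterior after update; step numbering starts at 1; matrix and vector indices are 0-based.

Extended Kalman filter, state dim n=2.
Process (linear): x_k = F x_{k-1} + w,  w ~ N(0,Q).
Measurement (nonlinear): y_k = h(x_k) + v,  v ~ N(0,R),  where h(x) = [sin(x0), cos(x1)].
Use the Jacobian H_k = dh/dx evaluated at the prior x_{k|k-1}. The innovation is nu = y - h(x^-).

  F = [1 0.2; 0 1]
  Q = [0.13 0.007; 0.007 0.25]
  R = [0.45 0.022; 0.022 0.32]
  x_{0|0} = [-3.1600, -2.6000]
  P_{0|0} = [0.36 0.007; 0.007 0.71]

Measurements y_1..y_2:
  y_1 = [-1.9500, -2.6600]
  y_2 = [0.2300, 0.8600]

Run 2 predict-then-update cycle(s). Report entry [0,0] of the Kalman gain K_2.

K[0,0] = -0.4869

step 1: x^-=[-3.6800, -2.6000]  P^-=[0.5212 0.1560; 0.1560 0.9600]  H_jac=[-0.8585 0.0000; 0.0000 0.5155]  S=[0.8342 -0.0470; -0.0470 0.5751]  K=[-0.5310 0.0964; -0.1125 0.8513]  nu=[-2.4628, -1.8031]  x^+=[-2.5461, -3.8578]  P^+=[0.2758 0.0372; 0.0372 0.5236]
step 2: x^-=[-3.3177, -3.8578]  P^-=[0.4417 0.1489; 0.1489 0.7736]  H_jac=[-0.9845 0.0000; 0.0000 -0.6565]  S=[0.8781 0.1182; 0.1182 0.6535]  K=[-0.4869 -0.0615; -0.0638 -0.7657]  nu=[0.0548, 1.6143]  x^+=[-3.4436, -5.0974]  P^+=[0.2239 0.0463; 0.0463 0.3754]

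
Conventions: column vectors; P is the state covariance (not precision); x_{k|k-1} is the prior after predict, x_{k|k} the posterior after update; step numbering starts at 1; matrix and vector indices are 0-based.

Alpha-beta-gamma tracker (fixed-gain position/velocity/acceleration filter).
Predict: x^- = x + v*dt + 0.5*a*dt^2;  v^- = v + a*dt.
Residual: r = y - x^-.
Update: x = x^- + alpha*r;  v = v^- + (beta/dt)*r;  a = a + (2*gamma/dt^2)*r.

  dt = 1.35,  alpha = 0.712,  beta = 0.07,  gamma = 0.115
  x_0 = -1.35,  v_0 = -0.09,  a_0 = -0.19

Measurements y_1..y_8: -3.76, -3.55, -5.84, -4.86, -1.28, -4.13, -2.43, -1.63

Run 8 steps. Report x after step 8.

x_post = -1.2572

step 1: x_pred=-1.6446  r=-2.1154  x^+=-3.1508  v^+=-0.4562  a^+=-0.4570
step 2: x_pred=-4.1830  r=0.6330  x^+=-3.7323  v^+=-1.0403  a^+=-0.3771
step 3: x_pred=-5.4803  r=-0.3597  x^+=-5.7364  v^+=-1.5680  a^+=-0.4225
step 4: x_pred=-8.2381  r=3.3781  x^+=-5.8329  v^+=-1.9631  a^+=0.0038
step 5: x_pred=-8.4796  r=7.1996  x^+=-3.3535  v^+=-1.5846  a^+=0.9124
step 6: x_pred=-4.6613  r=0.5313  x^+=-4.2830  v^+=-0.3253  a^+=0.9795
step 7: x_pred=-3.8296  r=1.3996  x^+=-2.8331  v^+=1.0696  a^+=1.1561
step 8: x_pred=-0.3356  r=-1.2944  x^+=-1.2572  v^+=2.5632  a^+=0.9928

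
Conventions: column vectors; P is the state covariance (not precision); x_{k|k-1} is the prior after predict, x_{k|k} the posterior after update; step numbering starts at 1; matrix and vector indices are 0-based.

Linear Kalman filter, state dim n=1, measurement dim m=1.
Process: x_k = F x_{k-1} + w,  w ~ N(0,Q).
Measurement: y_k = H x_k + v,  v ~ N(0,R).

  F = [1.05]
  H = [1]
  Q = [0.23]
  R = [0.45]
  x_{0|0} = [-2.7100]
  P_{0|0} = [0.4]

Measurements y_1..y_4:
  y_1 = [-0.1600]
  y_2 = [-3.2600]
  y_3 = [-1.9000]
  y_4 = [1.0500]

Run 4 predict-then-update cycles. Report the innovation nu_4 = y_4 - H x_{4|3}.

step 1: x^-=[-2.8455]  P^-=[0.6710]  S=[1.1210]  K=[0.5986]  nu=[2.6855]  x^+=[-1.2380]  P^+=[0.2694]
step 2: x^-=[-1.2999]  P^-=[0.5270]  S=[0.9770]  K=[0.5394]  nu=[-1.9601]  x^+=[-2.3572]  P^+=[0.2427]
step 3: x^-=[-2.4750]  P^-=[0.4976]  S=[0.9476]  K=[0.5251]  nu=[0.5750]  x^+=[-2.1731]  P^+=[0.2363]
step 4: x^-=[-2.2817]  P^-=[0.4905]  S=[0.9405]  K=[0.5215]  nu=[3.3317]  x^+=[-0.5441]  P^+=[0.2347]

innov = [3.3317]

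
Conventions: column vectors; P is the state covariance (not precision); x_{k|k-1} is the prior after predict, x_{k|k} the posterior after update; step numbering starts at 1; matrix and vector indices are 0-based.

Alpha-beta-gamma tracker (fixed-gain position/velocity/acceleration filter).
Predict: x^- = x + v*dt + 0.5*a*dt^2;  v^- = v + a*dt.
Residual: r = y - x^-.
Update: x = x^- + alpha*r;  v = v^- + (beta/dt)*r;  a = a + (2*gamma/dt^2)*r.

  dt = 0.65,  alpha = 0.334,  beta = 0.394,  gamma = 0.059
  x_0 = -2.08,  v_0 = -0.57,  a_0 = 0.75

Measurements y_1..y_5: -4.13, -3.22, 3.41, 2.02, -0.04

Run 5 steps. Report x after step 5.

x_post = 3.9643

step 1: x_pred=-2.2921  r=-1.8379  x^+=-2.9059  v^+=-1.1966  a^+=0.2367
step 2: x_pred=-3.6337  r=0.4137  x^+=-3.4955  v^+=-0.7920  a^+=0.3522
step 3: x_pred=-3.9359  r=7.3459  x^+=-1.4824  v^+=3.8897  a^+=2.4039
step 4: x_pred=1.5538  r=0.4662  x^+=1.7095  v^+=5.7348  a^+=2.5341
step 5: x_pred=5.9725  r=-6.0125  x^+=3.9643  v^+=3.7375  a^+=0.8549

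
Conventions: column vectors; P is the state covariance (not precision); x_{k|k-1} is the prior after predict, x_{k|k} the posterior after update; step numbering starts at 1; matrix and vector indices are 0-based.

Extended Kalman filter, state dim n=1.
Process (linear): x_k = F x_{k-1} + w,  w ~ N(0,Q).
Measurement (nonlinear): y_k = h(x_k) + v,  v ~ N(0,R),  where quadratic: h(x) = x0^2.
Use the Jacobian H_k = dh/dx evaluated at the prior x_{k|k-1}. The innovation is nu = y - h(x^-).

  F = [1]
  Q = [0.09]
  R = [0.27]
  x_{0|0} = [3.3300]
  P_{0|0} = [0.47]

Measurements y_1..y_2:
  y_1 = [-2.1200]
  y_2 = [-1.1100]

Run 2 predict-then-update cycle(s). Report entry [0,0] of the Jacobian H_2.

H_jac[0,0] = 2.7360

step 1: x^-=[3.3300]  P^-=[0.5600]  H_jac=[6.6600]  S=[25.1091]  K=[0.1485]  nu=[-13.2089]  x^+=[1.3680]  P^+=[0.0060]
step 2: x^-=[1.3680]  P^-=[0.0960]  H_jac=[2.7360]  S=[0.9888]  K=[0.2657]  nu=[-2.9814]  x^+=[0.5759]  P^+=[0.0262]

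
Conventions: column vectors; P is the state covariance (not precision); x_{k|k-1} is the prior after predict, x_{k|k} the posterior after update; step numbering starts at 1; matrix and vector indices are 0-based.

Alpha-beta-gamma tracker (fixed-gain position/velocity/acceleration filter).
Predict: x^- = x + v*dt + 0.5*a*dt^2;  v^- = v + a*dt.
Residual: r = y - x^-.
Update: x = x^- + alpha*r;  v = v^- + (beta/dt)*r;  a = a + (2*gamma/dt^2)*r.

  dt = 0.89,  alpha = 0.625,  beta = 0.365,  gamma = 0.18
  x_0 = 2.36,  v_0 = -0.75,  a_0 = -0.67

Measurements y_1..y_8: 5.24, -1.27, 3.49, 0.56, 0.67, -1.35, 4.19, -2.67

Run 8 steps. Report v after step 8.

step 1: x_pred=1.4271  r=3.8129  x^+=3.8102  v^+=0.2174  a^+=1.0629
step 2: x_pred=4.4246  r=-5.6946  x^+=0.8655  v^+=-1.1721  a^+=-1.5252
step 3: x_pred=-0.7817  r=4.2717  x^+=1.8881  v^+=-0.7776  a^+=0.4162
step 4: x_pred=1.3608  r=-0.8008  x^+=0.8603  v^+=-0.7357  a^+=0.0522
step 5: x_pred=0.2263  r=0.4437  x^+=0.5036  v^+=-0.5072  a^+=0.2539
step 6: x_pred=0.1528  r=-1.5028  x^+=-0.7865  v^+=-0.8975  a^+=-0.4291
step 7: x_pred=-1.7552  r=5.9452  x^+=1.9606  v^+=1.1588  a^+=2.2729
step 8: x_pred=3.8921  r=-6.5621  x^+=-0.2092  v^+=0.4905  a^+=-0.7094

v_post = 0.4905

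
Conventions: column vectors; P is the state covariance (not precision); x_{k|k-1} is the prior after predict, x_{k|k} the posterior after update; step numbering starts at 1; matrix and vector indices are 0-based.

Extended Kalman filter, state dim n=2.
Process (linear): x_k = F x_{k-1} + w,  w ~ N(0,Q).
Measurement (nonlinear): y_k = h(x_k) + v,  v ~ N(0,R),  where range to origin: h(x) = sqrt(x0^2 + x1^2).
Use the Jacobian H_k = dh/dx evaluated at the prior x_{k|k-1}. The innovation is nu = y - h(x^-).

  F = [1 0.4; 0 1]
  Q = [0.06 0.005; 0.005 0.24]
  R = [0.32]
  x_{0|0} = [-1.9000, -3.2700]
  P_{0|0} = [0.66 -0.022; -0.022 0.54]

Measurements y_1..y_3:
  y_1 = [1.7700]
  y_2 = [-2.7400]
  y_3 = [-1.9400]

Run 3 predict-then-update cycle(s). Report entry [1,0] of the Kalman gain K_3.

K[1,0] = 0.6807

step 1: x^-=[-3.2080, -3.2700]  P^-=[0.7888 0.1990; 0.1990 0.7800]  H_jac=[-0.7003 -0.7138]  S=[1.3033]  K=[-0.5329; -0.5342]  nu=[-2.8108]  x^+=[-1.7102, -1.7686]  P^+=[0.4188 -0.1719; -0.1719 0.4081]
step 2: x^-=[-2.4177, -1.7686]  P^-=[0.4065 -0.0037; -0.0037 0.6481]  H_jac=[-0.8071 -0.5904]  S=[0.8072]  K=[-0.4037; -0.4704]  nu=[-5.7355]  x^+=[-0.1020, 0.9292]  P^+=[0.2749 -0.1570; -0.1570 0.4695]
step 3: x^-=[0.2697, 0.9292]  P^-=[0.2845 0.0358; 0.0358 0.7095]  H_jac=[0.2787 0.9604]  S=[1.0157]  K=[0.1119; 0.6807]  nu=[-2.9076]  x^+=[-0.0558, -1.0500]  P^+=[0.2717 -0.0416; -0.0416 0.2389]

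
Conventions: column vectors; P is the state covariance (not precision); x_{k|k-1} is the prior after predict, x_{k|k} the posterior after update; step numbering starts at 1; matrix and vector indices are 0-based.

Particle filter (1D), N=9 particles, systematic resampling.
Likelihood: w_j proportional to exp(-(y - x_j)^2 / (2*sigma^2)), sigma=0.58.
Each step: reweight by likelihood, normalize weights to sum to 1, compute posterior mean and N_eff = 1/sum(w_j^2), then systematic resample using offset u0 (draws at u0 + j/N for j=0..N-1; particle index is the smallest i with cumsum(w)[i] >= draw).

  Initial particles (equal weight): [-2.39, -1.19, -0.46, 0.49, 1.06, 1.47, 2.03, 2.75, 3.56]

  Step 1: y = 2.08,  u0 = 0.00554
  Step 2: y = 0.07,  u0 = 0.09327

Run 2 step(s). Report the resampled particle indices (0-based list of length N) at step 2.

step 1: w=[0.0000, 0.0000, 0.0000, 0.0099, 0.0903, 0.2438, 0.4222, 0.2175, 0.0163]  mean=1.9722  Neff=3.4071  idx=[3, 5, 5, 5, 6, 6, 6, 7, 7]
step 2: w=[0.8165, 0.0576, 0.0576, 0.0576, 0.0035, 0.0035, 0.0035, 0.0000, 0.0000]  mean=0.6758  Neff=1.4778  idx=[0, 0, 0, 0, 0, 0, 0, 1, 3]

resampled_idx = [0, 0, 0, 0, 0, 0, 0, 1, 3]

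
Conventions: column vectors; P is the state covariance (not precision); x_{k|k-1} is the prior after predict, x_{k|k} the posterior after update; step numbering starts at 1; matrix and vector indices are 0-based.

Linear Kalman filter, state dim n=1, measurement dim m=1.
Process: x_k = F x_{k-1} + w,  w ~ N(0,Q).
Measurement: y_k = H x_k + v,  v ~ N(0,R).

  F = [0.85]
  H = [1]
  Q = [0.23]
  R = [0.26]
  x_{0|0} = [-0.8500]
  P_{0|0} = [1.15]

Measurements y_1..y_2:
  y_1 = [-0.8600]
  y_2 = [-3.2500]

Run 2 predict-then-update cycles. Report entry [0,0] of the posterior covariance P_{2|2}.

P_post[0,0] = 0.1545

step 1: x^-=[-0.7225]  P^-=[1.0609]  S=[1.3209]  K=[0.8032]  nu=[-0.1375]  x^+=[-0.8329]  P^+=[0.2088]
step 2: x^-=[-0.7080]  P^-=[0.3809]  S=[0.6409]  K=[0.5943]  nu=[-2.5420]  x^+=[-2.2187]  P^+=[0.1545]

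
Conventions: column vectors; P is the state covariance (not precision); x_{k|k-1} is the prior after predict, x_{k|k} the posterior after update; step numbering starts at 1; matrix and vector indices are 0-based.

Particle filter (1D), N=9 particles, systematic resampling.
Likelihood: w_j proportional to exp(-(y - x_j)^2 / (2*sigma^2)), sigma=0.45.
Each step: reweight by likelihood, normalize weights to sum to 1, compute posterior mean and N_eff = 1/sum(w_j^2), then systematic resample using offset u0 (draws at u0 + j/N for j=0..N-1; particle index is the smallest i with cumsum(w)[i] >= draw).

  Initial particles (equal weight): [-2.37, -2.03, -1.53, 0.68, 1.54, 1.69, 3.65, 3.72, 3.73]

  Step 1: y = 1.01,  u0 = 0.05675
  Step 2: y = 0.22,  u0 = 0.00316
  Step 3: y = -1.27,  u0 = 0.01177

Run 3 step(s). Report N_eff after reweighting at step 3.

N_eff = 9.0000

step 1: w=[0.0000, 0.0000, 0.0000, 0.4827, 0.3157, 0.2016, 0.0000, 0.0000, 0.0000]  mean=1.1551  Neff=2.6789  idx=[3, 3, 3, 3, 4, 4, 4, 5, 5]
step 2: w=[0.2448, 0.2448, 0.2448, 0.2448, 0.0056, 0.0056, 0.0056, 0.0020, 0.0020]  mean=0.6984  Neff=4.1695  idx=[0, 0, 0, 1, 1, 2, 2, 3, 3]
step 3: w=[0.1111, 0.1111, 0.1111, 0.1111, 0.1111, 0.1111, 0.1111, 0.1111, 0.1111]  mean=0.6800  Neff=9.0000  idx=[0, 1, 2, 3, 4, 5, 6, 7, 8]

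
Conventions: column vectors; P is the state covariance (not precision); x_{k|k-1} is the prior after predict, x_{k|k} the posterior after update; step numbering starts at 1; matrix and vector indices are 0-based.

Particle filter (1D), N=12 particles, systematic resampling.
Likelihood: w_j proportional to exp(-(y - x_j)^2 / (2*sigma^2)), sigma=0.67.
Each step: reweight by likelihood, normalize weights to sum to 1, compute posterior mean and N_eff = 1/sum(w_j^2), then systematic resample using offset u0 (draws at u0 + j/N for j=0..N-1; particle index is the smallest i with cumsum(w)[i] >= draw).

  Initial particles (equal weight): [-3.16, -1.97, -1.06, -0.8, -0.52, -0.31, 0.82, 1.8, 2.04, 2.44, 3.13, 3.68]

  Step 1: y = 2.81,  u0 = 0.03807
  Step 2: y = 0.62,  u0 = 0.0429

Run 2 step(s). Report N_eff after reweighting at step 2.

step 1: w=[0.0000, 0.0000, 0.0000, 0.0000, 0.0000, 0.0000, 0.0040, 0.1059, 0.1705, 0.2833, 0.2944, 0.1420]  mean=2.6767  Neff=4.3988  idx=[7, 8, 8, 9, 9, 9, 9, 10, 10, 10, 11, 11]
step 2: w=[0.4028, 0.2010, 0.2010, 0.0475, 0.0475, 0.0475, 0.0475, 0.0017, 0.0017, 0.0017, 0.0001, 0.0001]  mean=2.0250  Neff=3.9661  idx=[0, 0, 0, 0, 0, 1, 1, 2, 2, 2, 4, 6]

N_eff = 3.9661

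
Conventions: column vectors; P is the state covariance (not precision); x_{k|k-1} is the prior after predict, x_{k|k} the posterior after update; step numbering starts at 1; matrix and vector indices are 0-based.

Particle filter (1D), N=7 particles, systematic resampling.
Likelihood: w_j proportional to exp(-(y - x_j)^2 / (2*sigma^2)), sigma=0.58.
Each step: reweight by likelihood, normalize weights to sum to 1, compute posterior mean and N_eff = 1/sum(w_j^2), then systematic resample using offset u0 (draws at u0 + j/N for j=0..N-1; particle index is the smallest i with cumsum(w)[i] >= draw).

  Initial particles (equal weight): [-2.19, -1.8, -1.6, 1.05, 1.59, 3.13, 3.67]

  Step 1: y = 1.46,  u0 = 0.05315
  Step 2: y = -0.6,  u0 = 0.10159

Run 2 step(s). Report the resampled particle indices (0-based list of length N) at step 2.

step 1: w=[0.0000, 0.0000, 0.0000, 0.4399, 0.5508, 0.0089, 0.0004]  mean=1.3671  Neff=2.0124  idx=[3, 3, 3, 4, 4, 4, 4]
step 2: w=[0.3141, 0.3141, 0.3141, 0.0144, 0.0144, 0.0144, 0.0144]  mean=1.0811  Neff=3.3687  idx=[0, 0, 1, 1, 2, 2, 4]

resampled_idx = [0, 0, 1, 1, 2, 2, 4]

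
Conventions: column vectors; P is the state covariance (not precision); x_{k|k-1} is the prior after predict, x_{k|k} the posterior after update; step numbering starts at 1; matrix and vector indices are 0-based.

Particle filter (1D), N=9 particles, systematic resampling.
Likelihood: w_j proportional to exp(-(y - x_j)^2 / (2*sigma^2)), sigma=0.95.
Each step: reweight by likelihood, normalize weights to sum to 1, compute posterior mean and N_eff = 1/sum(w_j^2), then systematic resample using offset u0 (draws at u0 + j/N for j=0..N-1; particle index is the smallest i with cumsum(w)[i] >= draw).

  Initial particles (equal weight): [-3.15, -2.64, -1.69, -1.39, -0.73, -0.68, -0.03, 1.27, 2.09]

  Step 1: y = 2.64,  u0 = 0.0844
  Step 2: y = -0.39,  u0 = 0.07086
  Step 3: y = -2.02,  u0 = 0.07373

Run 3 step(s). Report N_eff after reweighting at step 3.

step 1: w=[0.0000, 0.0000, 0.0000, 0.0001, 0.0015, 0.0018, 0.0158, 0.2891, 0.6917]  mean=1.8098  Neff=1.7786  idx=[7, 7, 7, 8, 8, 8, 8, 8, 8]
step 2: w=[0.2554, 0.2554, 0.2554, 0.0389, 0.0389, 0.0389, 0.0389, 0.0389, 0.0389]  mean=1.4616  Neff=4.8817  idx=[0, 0, 1, 1, 2, 2, 2, 5, 7]
step 3: w=[0.1415, 0.1415, 0.1415, 0.1415, 0.1415, 0.1415, 0.1415, 0.0049, 0.0049]  mean=1.2780  Neff=7.1369  idx=[0, 1, 2, 2, 3, 4, 5, 6, 6]

N_eff = 7.1369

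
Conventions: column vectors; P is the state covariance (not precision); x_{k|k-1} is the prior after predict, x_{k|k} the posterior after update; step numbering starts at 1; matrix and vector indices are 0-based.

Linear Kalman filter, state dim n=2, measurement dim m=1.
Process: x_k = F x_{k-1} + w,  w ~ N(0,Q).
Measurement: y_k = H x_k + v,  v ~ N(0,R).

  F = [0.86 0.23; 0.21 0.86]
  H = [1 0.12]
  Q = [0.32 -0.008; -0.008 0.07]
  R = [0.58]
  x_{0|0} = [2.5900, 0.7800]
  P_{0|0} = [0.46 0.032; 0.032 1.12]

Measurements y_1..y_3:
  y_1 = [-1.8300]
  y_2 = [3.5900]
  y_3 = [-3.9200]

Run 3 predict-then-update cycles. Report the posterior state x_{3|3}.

step 1: x^-=[2.4068, 1.2147]  P^-=[0.7321 0.3218; 0.3218 0.9302]  S=[1.4028]  K=[0.5494; 0.3090]  nu=[-4.3826]  x^+=[-0.0012, -0.1395]  P^+=[0.3086 0.0837; 0.0837 0.7963]
step 2: x^-=[-0.0331, -0.1202]  P^-=[0.6235 0.2712; 0.2712 0.7027]  S=[1.2787]  K=[0.5130; 0.2780]  nu=[3.6375]  x^+=[1.8331, 0.8911]  P^+=[0.2869 0.0888; 0.0888 0.6039]
step 3: x^-=[1.7814, 1.1513]  P^-=[0.5993 0.2332; 0.2332 0.5614]  S=[1.2433]  K=[0.5045; 0.2418]  nu=[-5.8396]  x^+=[-1.1646, -0.2605]  P^+=[0.2828 0.0816; 0.0816 0.4887]

x_post = [-1.1646, -0.2605]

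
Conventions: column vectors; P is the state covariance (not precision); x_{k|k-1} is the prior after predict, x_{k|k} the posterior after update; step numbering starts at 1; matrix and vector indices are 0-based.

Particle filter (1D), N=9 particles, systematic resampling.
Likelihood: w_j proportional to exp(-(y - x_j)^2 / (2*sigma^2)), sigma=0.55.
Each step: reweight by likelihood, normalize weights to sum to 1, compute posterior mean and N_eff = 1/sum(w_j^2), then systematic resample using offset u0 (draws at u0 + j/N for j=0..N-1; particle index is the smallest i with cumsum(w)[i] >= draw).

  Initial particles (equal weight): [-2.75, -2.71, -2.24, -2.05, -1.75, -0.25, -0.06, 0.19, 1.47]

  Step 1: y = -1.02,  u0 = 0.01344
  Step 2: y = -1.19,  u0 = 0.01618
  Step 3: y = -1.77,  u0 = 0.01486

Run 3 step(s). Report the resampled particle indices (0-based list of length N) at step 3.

resampled_idx = [0, 1, 1, 2, 3, 4, 4, 5, 6]

step 1: w=[0.0052, 0.0065, 0.0623, 0.1263, 0.3022, 0.2737, 0.1590, 0.0648, 0.0000]  mean=-1.0247  Neff=4.6378  idx=[2, 3, 4, 4, 4, 5, 5, 6, 6]
step 2: w=[0.0548, 0.0999, 0.2019, 0.2019, 0.2019, 0.0787, 0.0787, 0.0411, 0.0411]  mean=-1.4318  Neff=6.6202  idx=[0, 1, 2, 2, 3, 4, 4, 5, 6]
step 3: w=[0.1050, 0.1328, 0.1511, 0.1511, 0.1511, 0.1511, 0.1511, 0.0033, 0.0033]  mean=-1.8313  Neff=6.9999  idx=[0, 1, 1, 2, 3, 4, 4, 5, 6]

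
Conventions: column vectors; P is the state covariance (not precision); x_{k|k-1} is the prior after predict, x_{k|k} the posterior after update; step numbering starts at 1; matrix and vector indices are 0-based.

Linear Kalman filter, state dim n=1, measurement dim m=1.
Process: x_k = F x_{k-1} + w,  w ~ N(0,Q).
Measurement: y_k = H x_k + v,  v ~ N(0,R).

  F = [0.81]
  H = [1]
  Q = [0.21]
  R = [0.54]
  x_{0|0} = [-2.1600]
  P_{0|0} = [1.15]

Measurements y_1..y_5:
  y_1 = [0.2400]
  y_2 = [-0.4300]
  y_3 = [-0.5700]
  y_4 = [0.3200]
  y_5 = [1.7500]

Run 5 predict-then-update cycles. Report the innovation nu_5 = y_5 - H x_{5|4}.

step 1: x^-=[-1.7496]  P^-=[0.9645]  S=[1.5045]  K=[0.6411]  nu=[1.9896]  x^+=[-0.4741]  P^+=[0.3462]
step 2: x^-=[-0.3840]  P^-=[0.4371]  S=[0.9771]  K=[0.4474]  nu=[-0.0460]  x^+=[-0.4046]  P^+=[0.2416]
step 3: x^-=[-0.3277]  P^-=[0.3685]  S=[0.9085]  K=[0.4056]  nu=[-0.2423]  x^+=[-0.4260]  P^+=[0.2190]
step 4: x^-=[-0.3451]  P^-=[0.3537]  S=[0.8937]  K=[0.3958]  nu=[0.6651]  x^+=[-0.0818]  P^+=[0.2137]
step 5: x^-=[-0.0663]  P^-=[0.3502]  S=[0.8902]  K=[0.3934]  nu=[1.8163]  x^+=[0.6483]  P^+=[0.2124]

innov = [1.8163]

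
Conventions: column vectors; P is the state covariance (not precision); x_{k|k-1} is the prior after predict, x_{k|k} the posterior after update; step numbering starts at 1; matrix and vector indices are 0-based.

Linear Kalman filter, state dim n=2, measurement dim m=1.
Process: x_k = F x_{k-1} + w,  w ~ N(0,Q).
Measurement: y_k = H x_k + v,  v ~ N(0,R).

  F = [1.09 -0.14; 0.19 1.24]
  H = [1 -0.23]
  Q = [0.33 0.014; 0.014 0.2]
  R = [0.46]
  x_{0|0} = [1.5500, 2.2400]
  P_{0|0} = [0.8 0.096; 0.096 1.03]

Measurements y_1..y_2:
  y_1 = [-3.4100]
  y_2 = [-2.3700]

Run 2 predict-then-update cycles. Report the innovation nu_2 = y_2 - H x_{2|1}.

step 1: x^-=[1.3759, 3.0721]  P^-=[1.2714 0.1281; 0.1281 1.8578]  S=[1.7707]  K=[0.7014; -0.1690]  nu=[-4.0793]  x^+=[-1.4851, 3.7615]  P^+=[0.4003 0.3379; 0.3379 1.8073]
step 2: x^-=[-2.1454, 4.3820]  P^-=[0.7379 0.2309; 0.2309 3.1526]  S=[1.2585]  K=[0.5442; -0.3927]  nu=[0.7833]  x^+=[-1.7192, 4.0745]  P^+=[0.3653 0.4998; 0.4998 2.9585]

innov = [0.7833]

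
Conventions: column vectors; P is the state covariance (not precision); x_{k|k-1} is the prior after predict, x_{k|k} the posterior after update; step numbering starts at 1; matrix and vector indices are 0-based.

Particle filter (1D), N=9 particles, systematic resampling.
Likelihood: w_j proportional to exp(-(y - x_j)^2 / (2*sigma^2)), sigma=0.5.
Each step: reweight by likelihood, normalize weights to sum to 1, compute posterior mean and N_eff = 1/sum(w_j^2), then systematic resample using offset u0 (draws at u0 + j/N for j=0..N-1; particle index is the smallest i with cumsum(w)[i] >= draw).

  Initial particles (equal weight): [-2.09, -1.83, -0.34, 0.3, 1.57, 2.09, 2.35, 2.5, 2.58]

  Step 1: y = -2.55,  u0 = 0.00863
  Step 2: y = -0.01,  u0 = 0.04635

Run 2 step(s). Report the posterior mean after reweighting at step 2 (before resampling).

step 1: w=[0.6487, 0.3512, 0.0001, 0.0000, 0.0000, 0.0000, 0.0000, 0.0000, 0.0000]  mean=-1.9986  Neff=1.8376  idx=[0, 0, 0, 0, 0, 0, 1, 1, 1]
step 2: w=[0.0347, 0.0347, 0.0347, 0.0347, 0.0347, 0.0347, 0.2639, 0.2639, 0.2639]  mean=-1.8842  Neff=4.6267  idx=[1, 4, 6, 6, 7, 7, 7, 8, 8]

post_mean = -1.8842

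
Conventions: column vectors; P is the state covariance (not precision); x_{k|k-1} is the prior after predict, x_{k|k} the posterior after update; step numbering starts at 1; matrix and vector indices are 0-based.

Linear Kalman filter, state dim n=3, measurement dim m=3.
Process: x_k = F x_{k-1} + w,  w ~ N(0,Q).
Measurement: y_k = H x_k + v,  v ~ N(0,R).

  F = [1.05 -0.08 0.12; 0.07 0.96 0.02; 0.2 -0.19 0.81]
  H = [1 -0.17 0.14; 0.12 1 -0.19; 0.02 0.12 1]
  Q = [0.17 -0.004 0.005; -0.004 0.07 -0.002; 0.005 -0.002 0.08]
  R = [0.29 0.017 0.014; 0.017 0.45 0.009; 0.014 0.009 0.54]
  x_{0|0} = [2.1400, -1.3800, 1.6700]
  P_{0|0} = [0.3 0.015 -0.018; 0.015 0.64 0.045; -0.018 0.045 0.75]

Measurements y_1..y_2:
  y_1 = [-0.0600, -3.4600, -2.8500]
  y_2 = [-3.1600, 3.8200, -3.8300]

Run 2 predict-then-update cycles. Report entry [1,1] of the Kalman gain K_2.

K[1,1] = 0.4063

step 1: x^-=[2.5578, -1.1416, 2.0429]  P^-=[0.5077 -0.0097 0.1277; -0.0097 0.6653 -0.0660; 0.1277 -0.0660 0.5864]  S=[0.8706 -0.0937 0.2297; -0.0937 1.1607 -0.0713; 0.2297 -0.0713 1.1254]  K=[0.6132 0.0728 0.0009; -0.1080 0.5786 0.0709; 0.1147 -0.1005 0.4865]  nu=[-3.0979, -2.2372, -4.8071]  x^+=[0.4909, -2.4420, -0.4262]  P^+=[0.1823 0.0220 0.0035; 0.0220 0.2585 0.0105; 0.0035 0.0105 0.2621]
step 2: x^-=[0.6596, -2.3185, 0.2169]  P^-=[0.3734 0.0135 0.0701; 0.0135 0.3126 -0.0301; 0.0701 -0.0301 0.2648]  S=[0.6941 -0.0025 0.1286; -0.0025 0.7890 -0.0237; 0.1286 -0.0237 0.8051]  K=[0.5467 0.0591 0.0127; -0.0677 0.4063 0.0323; 0.1045 -0.0817 0.3071]  nu=[-4.2441, 6.1006, -3.7819]  x^+=[-1.3479, 0.3252, -1.8864]  P^+=[0.1615 0.0185 0.0096; 0.0185 0.1794 -0.0017; 0.0096 -0.0017 0.1666]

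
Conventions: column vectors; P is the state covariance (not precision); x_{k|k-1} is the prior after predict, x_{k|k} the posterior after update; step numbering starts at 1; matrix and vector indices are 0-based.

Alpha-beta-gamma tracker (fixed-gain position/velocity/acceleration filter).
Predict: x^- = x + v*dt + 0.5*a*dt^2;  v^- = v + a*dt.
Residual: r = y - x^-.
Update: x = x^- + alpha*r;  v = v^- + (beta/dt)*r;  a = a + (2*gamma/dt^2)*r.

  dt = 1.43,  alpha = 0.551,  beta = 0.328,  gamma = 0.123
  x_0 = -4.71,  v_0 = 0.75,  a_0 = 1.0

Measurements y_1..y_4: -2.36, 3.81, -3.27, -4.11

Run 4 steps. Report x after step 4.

x_post = 0.6934

step 1: x_pred=-2.6151  r=0.2551  x^+=-2.4745  v^+=2.2385  a^+=1.0307
step 2: x_pred=1.7804  r=2.0296  x^+=2.8987  v^+=4.1779  a^+=1.2748
step 3: x_pred=10.1766  r=-13.4466  x^+=2.7675  v^+=2.9167  a^+=-0.3428
step 4: x_pred=6.5879  r=-10.6979  x^+=0.6934  v^+=-0.0273  a^+=-1.6297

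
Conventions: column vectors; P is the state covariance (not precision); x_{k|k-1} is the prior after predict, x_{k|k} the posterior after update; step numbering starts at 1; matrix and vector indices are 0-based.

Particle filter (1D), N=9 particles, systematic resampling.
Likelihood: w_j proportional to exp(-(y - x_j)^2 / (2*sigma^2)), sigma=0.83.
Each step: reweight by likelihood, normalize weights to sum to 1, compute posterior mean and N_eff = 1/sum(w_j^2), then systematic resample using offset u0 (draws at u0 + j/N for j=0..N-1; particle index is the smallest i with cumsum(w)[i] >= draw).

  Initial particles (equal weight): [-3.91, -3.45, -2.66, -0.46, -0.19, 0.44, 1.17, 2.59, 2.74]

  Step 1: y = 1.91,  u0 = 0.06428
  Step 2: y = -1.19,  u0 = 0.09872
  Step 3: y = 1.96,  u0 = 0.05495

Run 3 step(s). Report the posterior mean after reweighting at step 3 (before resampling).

post_mean = 0.8997

step 1: w=[0.0000, 0.0000, 0.0000, 0.0075, 0.0180, 0.0922, 0.2974, 0.3164, 0.2684]  mean=1.9366  Neff=3.7105  idx=[5, 6, 6, 6, 7, 7, 7, 8, 8]
step 2: w=[0.7336, 0.0886, 0.0886, 0.0886, 0.0002, 0.0002, 0.0002, 0.0001, 0.0001]  mean=0.6353  Neff=1.7801  idx=[0, 0, 0, 0, 0, 0, 1, 2, 3]
step 3: w=[0.0617, 0.0617, 0.0617, 0.0617, 0.0617, 0.0617, 0.2099, 0.2099, 0.2099]  mean=0.8997  Neff=6.4509  idx=[0, 2, 4, 6, 6, 7, 7, 8, 8]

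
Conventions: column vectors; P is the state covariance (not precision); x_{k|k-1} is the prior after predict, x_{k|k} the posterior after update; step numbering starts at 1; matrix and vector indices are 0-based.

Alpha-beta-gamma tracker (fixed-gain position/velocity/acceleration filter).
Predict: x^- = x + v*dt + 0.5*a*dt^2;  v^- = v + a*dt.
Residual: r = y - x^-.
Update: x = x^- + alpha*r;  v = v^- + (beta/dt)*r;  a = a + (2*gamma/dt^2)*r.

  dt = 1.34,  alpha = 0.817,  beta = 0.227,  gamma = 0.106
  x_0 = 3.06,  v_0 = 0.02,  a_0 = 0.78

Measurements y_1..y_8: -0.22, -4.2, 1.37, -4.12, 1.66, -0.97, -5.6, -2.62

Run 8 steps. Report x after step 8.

x_post = -3.2350

step 1: x_pred=3.7871  r=-4.0071  x^+=0.5133  v^+=0.3864  a^+=0.3069
step 2: x_pred=1.3066  r=-5.5066  x^+=-3.1923  v^+=-0.1352  a^+=-0.3432
step 3: x_pred=-3.6816  r=5.0516  x^+=0.4456  v^+=0.2606  a^+=0.2532
step 4: x_pred=1.0221  r=-5.1421  x^+=-3.1790  v^+=-0.2712  a^+=-0.3539
step 5: x_pred=-3.8602  r=5.5202  x^+=0.6498  v^+=0.1897  a^+=0.2978
step 6: x_pred=1.1713  r=-2.1413  x^+=-0.5781  v^+=0.2260  a^+=0.0450
step 7: x_pred=-0.2349  r=-5.3651  x^+=-4.6182  v^+=-0.6226  a^+=-0.5884
step 8: x_pred=-5.9807  r=3.3607  x^+=-3.2350  v^+=-0.8418  a^+=-0.1916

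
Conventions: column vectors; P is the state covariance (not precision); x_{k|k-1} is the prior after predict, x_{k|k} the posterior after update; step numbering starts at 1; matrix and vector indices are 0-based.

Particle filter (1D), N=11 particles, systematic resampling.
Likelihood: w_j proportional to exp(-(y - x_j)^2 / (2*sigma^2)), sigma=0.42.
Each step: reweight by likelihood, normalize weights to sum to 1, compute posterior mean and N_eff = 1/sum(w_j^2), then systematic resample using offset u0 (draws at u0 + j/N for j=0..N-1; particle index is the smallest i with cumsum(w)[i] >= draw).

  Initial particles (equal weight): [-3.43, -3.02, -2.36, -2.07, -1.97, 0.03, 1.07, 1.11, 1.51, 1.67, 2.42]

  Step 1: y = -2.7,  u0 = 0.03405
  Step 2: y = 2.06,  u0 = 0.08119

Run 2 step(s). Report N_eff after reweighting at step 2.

N_eff = 1.4081

step 1: w=[0.0988, 0.3347, 0.3224, 0.1453, 0.0988, 0.0000, 0.0000, 0.0000, 0.0000, 0.0000, 0.0000]  mean=-2.6060  Neff=3.8968  idx=[0, 1, 1, 1, 1, 2, 2, 2, 3, 3, 4]
step 2: w=[0.0000, 0.0000, 0.0000, 0.0000, 0.0000, 0.0001, 0.0001, 0.0001, 0.0826, 0.0826, 0.8346]  mean=-1.9866  Neff=1.4081  idx=[8, 10, 10, 10, 10, 10, 10, 10, 10, 10, 10]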